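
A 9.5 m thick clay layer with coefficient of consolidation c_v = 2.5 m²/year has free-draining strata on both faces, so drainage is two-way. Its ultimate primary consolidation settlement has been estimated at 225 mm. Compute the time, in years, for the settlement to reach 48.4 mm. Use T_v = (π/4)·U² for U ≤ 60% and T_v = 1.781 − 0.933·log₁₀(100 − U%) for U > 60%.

t ≈ 0.328 years

Drainage path length: H_d = H/2 = 4.75 m (double drainage).
U = S(t)/S_ult = 48.4/225 = 0.2151.
U ≤ 60%: T_v = (π/4)·U² = (π/4)×0.21511² = 0.036343.
t = T_v·H_d²/c_v = 0.036343×4.75²/2.5 = 0.328 years.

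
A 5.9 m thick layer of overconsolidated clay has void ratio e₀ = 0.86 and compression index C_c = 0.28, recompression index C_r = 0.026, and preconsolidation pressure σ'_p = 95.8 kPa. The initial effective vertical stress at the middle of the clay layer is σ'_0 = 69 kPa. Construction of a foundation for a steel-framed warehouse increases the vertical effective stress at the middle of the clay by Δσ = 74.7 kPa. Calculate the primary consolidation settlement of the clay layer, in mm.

Final effective stress: σ'_f = 69 + 74.7 = 143.7 kPa.
σ'_f = 143.7 > σ'_p = 95.8 kPa, so the stress path crosses the preconsolidation pressure — recompression up to σ'_p, then virgin compression beyond:
S_c = H/(1+e₀)·[C_r·log₁₀(σ'_p/σ'_0) + C_c·log₁₀(σ'_f/σ'_p)]
    = 5.9/1.86 × [0.026×log₁₀(95.8/69) + 0.28×log₁₀(143.7/95.8)]
    = 3.172 × [0.0037054 + 0.049306] = 0.1682 m

S_c ≈ 168 mm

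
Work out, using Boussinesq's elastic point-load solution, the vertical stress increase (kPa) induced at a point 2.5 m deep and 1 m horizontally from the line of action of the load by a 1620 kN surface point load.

Δσ_z ≈ 85.4 kPa

Boussinesq vertical stress below a point load on an elastic half-space:
Δσ_z = 3P/(2πz²) · [1 + (r/z)²]^(−5/2)
r/z = 1/2.5 = 0.4; [1+(r/z)²]^(−5/2) = 0.69001.
Δσ_z = 3×1620/(2π×2.5²) × 0.69001 = 123.76 × 0.69001 = 85.4 kPa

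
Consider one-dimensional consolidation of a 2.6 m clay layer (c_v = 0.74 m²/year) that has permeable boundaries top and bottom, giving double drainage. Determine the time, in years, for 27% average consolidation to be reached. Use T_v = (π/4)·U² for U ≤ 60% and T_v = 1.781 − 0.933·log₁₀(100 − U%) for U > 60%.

Drainage path length: H_d = H/2 = 1.3 m (double drainage).
U ≤ 60%: T_v = (π/4)·U² = (π/4)×0.27² = 0.057256.
t = T_v·H_d²/c_v = 0.057256×1.3²/0.74 = 0.1308 years.

t ≈ 0.131 years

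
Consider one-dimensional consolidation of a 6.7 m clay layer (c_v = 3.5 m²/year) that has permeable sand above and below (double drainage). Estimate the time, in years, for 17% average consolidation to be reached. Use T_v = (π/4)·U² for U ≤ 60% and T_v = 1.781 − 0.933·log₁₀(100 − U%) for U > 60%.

Drainage path length: H_d = H/2 = 3.35 m (double drainage).
U ≤ 60%: T_v = (π/4)·U² = (π/4)×0.17² = 0.022698.
t = T_v·H_d²/c_v = 0.022698×3.35²/3.5 = 0.07278 years.

t ≈ 0.0728 years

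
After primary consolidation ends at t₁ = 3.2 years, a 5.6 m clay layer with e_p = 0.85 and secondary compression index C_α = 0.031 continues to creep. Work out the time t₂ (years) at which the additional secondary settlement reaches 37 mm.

S_s = C_α·H/(1+e_p)·log₁₀(t₂/t₁) ⇒ log₁₀(t₂/t₁) = S_s·(1+e_p)/(C_α·H).
log₁₀(t₂/t₁) = 0.037 × (1+0.85) / (0.031×5.6) = 0.3943
t₂ = t₁ × 10^0.3943 = 3.2 × 2.479 = 7.933 years

t₂ ≈ 7.93 years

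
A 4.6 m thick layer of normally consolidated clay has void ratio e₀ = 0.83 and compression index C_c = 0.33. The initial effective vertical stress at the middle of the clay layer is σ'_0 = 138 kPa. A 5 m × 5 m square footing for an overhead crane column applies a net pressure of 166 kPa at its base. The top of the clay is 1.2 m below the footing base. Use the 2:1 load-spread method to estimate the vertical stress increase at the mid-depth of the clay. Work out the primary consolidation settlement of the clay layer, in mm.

Mid-depth of clay below the footing base: z = 1.2 + 4.6/2 = 3.5 m.
Stress increase at mid-clay by the 2:1 spreading method:
Δσ = qBL/((B+z)(L+z)) = 166×5×5/((5+3.5)(5+3.5)) = 57.439 kPa
Final effective stress: σ'_f = σ'_0 + Δσ = 138 + 57.439 = 195.44 kPa.
Normally consolidated clay, so the full stress increment lies on the virgin compression line:
S_c = C_c·H/(1+e₀)·log₁₀(σ'_f/σ'_0) = 0.33×4.6/(1+0.83)×log₁₀(195.44/138)
    = 0.82951 × 0.15113 = 0.1254 m

S_c ≈ 125 mm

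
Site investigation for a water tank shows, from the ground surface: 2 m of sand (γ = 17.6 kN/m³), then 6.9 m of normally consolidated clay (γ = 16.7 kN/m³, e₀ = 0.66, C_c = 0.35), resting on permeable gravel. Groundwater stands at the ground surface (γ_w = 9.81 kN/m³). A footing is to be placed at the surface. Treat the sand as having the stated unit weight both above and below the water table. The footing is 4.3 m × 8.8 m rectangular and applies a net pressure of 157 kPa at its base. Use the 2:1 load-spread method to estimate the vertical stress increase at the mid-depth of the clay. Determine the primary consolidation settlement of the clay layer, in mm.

Mid-depth of clay below the ground surface: z = 2 + 6.9/2 = 5.45 m.
Total vertical stress at mid-clay: σ_v = 17.6×2 + 16.7×3.45 = 92.815 kPa.
Pore pressure: u = 9.81×(5.45 − 0) = 53.465 kPa.
Initial effective stress: σ'_0 = σ_v − u = 92.815 − 53.465 = 39.35 kPa.
Stress increase at mid-clay by the 2:1 spreading method:
Δσ = qBL/((B+z)(L+z)) = 157×4.3×8.8/((4.3+5.45)(8.8+5.45)) = 42.759 kPa
Final effective stress: σ'_f = σ'_0 + Δσ = 39.35 + 42.759 = 82.109 kPa.
Normally consolidated clay, so the full stress increment lies on the virgin compression line:
S_c = C_c·H/(1+e₀)·log₁₀(σ'_f/σ'_0) = 0.35×6.9/(1+0.66)×log₁₀(82.109/39.35)
    = 1.4548 × 0.31945 = 0.4647 m

S_c ≈ 465 mm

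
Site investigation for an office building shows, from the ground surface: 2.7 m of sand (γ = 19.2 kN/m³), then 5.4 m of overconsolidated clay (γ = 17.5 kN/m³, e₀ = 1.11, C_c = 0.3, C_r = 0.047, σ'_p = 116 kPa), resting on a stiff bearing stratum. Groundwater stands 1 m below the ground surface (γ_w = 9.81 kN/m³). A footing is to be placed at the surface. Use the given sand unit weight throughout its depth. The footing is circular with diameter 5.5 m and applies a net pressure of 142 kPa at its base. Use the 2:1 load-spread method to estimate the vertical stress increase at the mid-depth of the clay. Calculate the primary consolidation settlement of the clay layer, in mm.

S_c ≈ 26 mm

Mid-depth of clay below the ground surface: z = 2.7 + 5.4/2 = 5.4 m.
Total vertical stress at mid-clay: σ_v = 19.2×2.7 + 17.5×2.7 = 99.09 kPa.
Pore pressure: u = 9.81×(5.4 − 1) = 43.164 kPa.
Initial effective stress: σ'_0 = σ_v − u = 99.09 − 43.164 = 55.926 kPa.
Stress increase at mid-clay by the 2:1 spreading method:
Δσ ≈ qD²/(D+z)² = 142×5.5²/(5.5+5.4)² = 36.154 kPa
Final effective stress: σ'_f = 55.926 + 36.154 = 92.08 kPa.
σ'_f = 92.08 ≤ σ'_p = 116 kPa, so the clay remains overconsolidated and only the recompression index applies:
S_c = C_r·H/(1+e₀)·log₁₀(σ'_f/σ'_0) = 0.047×5.4/2.11×log₁₀(92.08/55.926)
    = 0.12028 × 0.21655 = 0.02605 m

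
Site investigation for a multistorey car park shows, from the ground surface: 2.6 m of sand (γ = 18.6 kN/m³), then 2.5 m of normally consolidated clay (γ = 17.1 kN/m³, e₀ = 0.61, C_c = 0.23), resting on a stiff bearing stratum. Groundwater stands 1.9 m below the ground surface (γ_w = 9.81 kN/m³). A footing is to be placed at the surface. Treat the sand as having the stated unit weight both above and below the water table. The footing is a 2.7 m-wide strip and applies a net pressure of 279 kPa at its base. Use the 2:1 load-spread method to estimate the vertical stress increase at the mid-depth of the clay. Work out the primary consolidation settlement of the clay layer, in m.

S_c ≈ 0.184 m

Mid-depth of clay below the ground surface: z = 2.6 + 2.5/2 = 3.85 m.
Total vertical stress at mid-clay: σ_v = 18.6×2.6 + 17.1×1.25 = 69.735 kPa.
Pore pressure: u = 9.81×(3.85 − 1.9) = 19.13 kPa.
Initial effective stress: σ'_0 = σ_v − u = 69.735 − 19.13 = 50.605 kPa.
Stress increase at mid-clay by the 2:1 spreading method:
Δσ = qB/(B+z) = 279×2.7/(2.7+3.85) = 115.01 kPa
Final effective stress: σ'_f = σ'_0 + Δσ = 50.605 + 115.01 = 165.62 kPa.
Normally consolidated clay, so the full stress increment lies on the virgin compression line:
S_c = C_c·H/(1+e₀)·log₁₀(σ'_f/σ'_0) = 0.23×2.5/(1+0.61)×log₁₀(165.62/50.605)
    = 0.35714 × 0.51492 = 0.1839 m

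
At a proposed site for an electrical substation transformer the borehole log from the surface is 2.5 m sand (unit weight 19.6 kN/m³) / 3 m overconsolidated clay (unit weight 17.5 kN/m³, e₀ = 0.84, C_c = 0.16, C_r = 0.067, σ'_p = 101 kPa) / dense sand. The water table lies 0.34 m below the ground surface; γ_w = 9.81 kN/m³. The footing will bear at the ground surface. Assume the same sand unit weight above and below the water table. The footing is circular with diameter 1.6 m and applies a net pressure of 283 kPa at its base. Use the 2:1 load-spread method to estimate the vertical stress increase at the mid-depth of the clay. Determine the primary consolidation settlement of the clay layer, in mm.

S_c ≈ 21.9 mm

Mid-depth of clay below the ground surface: z = 2.5 + 3/2 = 4 m.
Total vertical stress at mid-clay: σ_v = 19.6×2.5 + 17.5×1.5 = 75.25 kPa.
Pore pressure: u = 9.81×(4 − 0.34) = 35.905 kPa.
Initial effective stress: σ'_0 = σ_v − u = 75.25 − 35.905 = 39.345 kPa.
Stress increase at mid-clay by the 2:1 spreading method:
Δσ ≈ qD²/(D+z)² = 283×1.6²/(1.6+4)² = 23.102 kPa
Final effective stress: σ'_f = 39.345 + 23.102 = 62.447 kPa.
σ'_f = 62.447 ≤ σ'_p = 101 kPa, so the clay remains overconsolidated and only the recompression index applies:
S_c = C_r·H/(1+e₀)·log₁₀(σ'_f/σ'_0) = 0.067×3/1.84×log₁₀(62.447/39.345)
    = 0.10924 × 0.20062 = 0.02192 m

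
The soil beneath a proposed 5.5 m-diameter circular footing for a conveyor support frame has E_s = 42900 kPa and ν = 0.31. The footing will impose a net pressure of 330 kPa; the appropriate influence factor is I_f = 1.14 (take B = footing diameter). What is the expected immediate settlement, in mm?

Immediate (elastic) settlement: S_e = q·B·(1−ν²)/E_s · I_f.
S_e = 330 × 5.5 × (1 − 0.31²) / 42900 × 1.14
    = 330 × 5.5 × 0.9039 / 42900 × 1.14
    = 0.0436 m = 43.6 mm

S_e ≈ 43.6 mm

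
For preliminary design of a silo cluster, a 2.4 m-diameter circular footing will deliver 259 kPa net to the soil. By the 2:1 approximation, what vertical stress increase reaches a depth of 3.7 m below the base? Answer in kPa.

By the 2:1 method the load spreads at 1 horizontal : 2 vertical, so at depth z the loaded area has grown by z in each plan dimension:
Δσ ≈ qD²/(D+z)² = 259×2.4²/(2.4+3.7)² = 40.092 kPa

Δσ_z ≈ 40.1 kPa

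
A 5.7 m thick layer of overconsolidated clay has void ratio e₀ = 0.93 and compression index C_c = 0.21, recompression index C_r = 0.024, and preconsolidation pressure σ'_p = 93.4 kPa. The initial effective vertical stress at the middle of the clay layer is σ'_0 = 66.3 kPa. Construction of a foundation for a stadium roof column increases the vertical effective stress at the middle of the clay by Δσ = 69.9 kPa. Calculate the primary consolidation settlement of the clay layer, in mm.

Final effective stress: σ'_f = 66.3 + 69.9 = 136.2 kPa.
σ'_f = 136.2 > σ'_p = 93.4 kPa, so the stress path crosses the preconsolidation pressure — recompression up to σ'_p, then virgin compression beyond:
S_c = H/(1+e₀)·[C_r·log₁₀(σ'_p/σ'_0) + C_c·log₁₀(σ'_f/σ'_p)]
    = 5.7/1.93 × [0.024×log₁₀(93.4/66.3) + 0.21×log₁₀(136.2/93.4)]
    = 2.9534 × [0.003572 + 0.034404] = 0.1122 m

S_c ≈ 112 mm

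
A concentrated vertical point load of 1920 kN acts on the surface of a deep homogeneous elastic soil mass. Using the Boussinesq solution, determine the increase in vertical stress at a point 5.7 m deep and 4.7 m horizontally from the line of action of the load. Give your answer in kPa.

Boussinesq vertical stress below a point load on an elastic half-space:
Δσ_z = 3P/(2πz²) · [1 + (r/z)²]^(−5/2)
r/z = 4.7/5.7 = 0.82456; [1+(r/z)²]^(−5/2) = 0.27339.
Δσ_z = 3×1920/(2π×5.7²) × 0.27339 = 28.216 × 0.27339 = 7.714 kPa

Δσ_z ≈ 7.71 kPa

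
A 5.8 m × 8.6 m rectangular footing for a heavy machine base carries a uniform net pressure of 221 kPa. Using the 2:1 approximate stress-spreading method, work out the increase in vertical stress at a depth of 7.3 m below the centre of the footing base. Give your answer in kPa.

By the 2:1 method the load spreads at 1 horizontal : 2 vertical, so at depth z the loaded area has grown by z in each plan dimension:
Δσ = qBL/((B+z)(L+z)) = 221×5.8×8.6/((5.8+7.3)(8.6+7.3)) = 52.924 kPa

Δσ_z ≈ 52.9 kPa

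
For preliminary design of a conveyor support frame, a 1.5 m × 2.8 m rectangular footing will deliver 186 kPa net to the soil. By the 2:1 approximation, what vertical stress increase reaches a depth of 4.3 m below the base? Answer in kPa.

By the 2:1 method the load spreads at 1 horizontal : 2 vertical, so at depth z the loaded area has grown by z in each plan dimension:
Δσ = qBL/((B+z)(L+z)) = 186×1.5×2.8/((1.5+4.3)(2.8+4.3)) = 18.97 kPa

Δσ_z ≈ 19 kPa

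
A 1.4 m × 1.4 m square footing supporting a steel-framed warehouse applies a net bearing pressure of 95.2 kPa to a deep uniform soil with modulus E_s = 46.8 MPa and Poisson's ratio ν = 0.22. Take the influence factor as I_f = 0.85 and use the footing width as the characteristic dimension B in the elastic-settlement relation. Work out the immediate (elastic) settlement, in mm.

S_e ≈ 2.3 mm

Immediate (elastic) settlement: S_e = q·B·(1−ν²)/E_s · I_f.
E_s = 46.8 MPa = 46800 kPa.
S_e = 95.2 × 1.4 × (1 − 0.22²) / 46800 × 0.85
    = 95.2 × 1.4 × 0.9516 / 46800 × 0.85
    = 0.002304 m = 2.304 mm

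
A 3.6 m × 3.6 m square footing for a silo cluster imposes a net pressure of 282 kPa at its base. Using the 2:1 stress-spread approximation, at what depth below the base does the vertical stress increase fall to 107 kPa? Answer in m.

z ≈ 2.24 m

2:1 spreading — at depth z the loaded area has grown by z in each plan dimension:
qB²/(B+z)² = Δσ_z ⇒ z = B(√(q/Δσ_z) − 1) = 3.6×(√(282/107) − 1) = 2.244 m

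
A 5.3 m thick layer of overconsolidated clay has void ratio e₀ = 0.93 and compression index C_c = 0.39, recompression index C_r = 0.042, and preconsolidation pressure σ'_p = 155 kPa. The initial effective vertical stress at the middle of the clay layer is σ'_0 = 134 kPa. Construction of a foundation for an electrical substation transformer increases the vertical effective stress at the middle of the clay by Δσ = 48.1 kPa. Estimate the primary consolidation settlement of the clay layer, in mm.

S_c ≈ 82.2 mm

Final effective stress: σ'_f = 134 + 48.1 = 182.1 kPa.
σ'_f = 182.1 > σ'_p = 155 kPa, so the stress path crosses the preconsolidation pressure — recompression up to σ'_p, then virgin compression beyond:
S_c = H/(1+e₀)·[C_r·log₁₀(σ'_p/σ'_0) + C_c·log₁₀(σ'_f/σ'_p)]
    = 5.3/1.93 × [0.042×log₁₀(155/134) + 0.39×log₁₀(182.1/155)]
    = 2.7461 × [0.0026555 + 0.027292] = 0.08224 m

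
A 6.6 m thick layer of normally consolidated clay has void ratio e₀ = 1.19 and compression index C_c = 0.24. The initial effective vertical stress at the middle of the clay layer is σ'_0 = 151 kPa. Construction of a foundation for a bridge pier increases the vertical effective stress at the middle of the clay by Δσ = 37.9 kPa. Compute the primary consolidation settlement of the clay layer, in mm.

Final effective stress: σ'_f = σ'_0 + Δσ = 151 + 37.9 = 188.9 kPa.
Normally consolidated clay, so the full stress increment lies on the virgin compression line:
S_c = C_c·H/(1+e₀)·log₁₀(σ'_f/σ'_0) = 0.24×6.6/(1+1.19)×log₁₀(188.9/151)
    = 0.72329 × 0.097255 = 0.07034 m

S_c ≈ 70.3 mm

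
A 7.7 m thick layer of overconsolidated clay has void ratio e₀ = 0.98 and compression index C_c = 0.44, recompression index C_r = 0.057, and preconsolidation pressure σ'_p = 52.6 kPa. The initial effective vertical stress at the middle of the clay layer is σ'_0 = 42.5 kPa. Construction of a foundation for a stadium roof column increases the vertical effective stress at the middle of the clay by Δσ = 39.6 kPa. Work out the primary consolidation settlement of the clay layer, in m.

Final effective stress: σ'_f = 42.5 + 39.6 = 82.1 kPa.
σ'_f = 82.1 > σ'_p = 52.6 kPa, so the stress path crosses the preconsolidation pressure — recompression up to σ'_p, then virgin compression beyond:
S_c = H/(1+e₀)·[C_r·log₁₀(σ'_p/σ'_0) + C_c·log₁₀(σ'_f/σ'_p)]
    = 7.7/1.98 × [0.057×log₁₀(52.6/42.5) + 0.44×log₁₀(82.1/52.6)]
    = 3.8889 × [0.005278 + 0.085077] = 0.3514 m

S_c ≈ 0.351 m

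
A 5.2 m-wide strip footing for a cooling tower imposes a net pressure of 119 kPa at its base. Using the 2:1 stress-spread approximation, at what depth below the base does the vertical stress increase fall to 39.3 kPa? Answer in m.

2:1 spreading — at depth z the loaded area has grown by z in each plan dimension:
qB/(B+z) = Δσ_z ⇒ z = qB/Δσ_z − B = 119×5.2/39.3 − 5.2 = 10.55 m

z ≈ 10.5 m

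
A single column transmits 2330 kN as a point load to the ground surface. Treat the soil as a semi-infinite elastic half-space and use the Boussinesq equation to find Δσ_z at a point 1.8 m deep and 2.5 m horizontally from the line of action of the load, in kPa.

Boussinesq vertical stress below a point load on an elastic half-space:
Δσ_z = 3P/(2πz²) · [1 + (r/z)²]^(−5/2)
r/z = 2.5/1.8 = 1.3889; [1+(r/z)²]^(−5/2) = 0.068108.
Δσ_z = 3×2330/(2π×1.8²) × 0.068108 = 343.36 × 0.068108 = 23.39 kPa

Δσ_z ≈ 23.4 kPa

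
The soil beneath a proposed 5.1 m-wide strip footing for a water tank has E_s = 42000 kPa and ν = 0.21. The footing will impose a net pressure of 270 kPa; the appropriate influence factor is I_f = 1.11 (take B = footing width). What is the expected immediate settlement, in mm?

Immediate (elastic) settlement: S_e = q·B·(1−ν²)/E_s · I_f.
S_e = 270 × 5.1 × (1 − 0.21²) / 42000 × 1.11
    = 270 × 5.1 × 0.9559 / 42000 × 1.11
    = 0.03479 m = 34.79 mm

S_e ≈ 34.8 mm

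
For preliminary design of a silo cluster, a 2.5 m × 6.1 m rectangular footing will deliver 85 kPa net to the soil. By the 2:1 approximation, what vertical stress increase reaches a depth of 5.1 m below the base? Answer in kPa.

By the 2:1 method the load spreads at 1 horizontal : 2 vertical, so at depth z the loaded area has grown by z in each plan dimension:
Δσ = qBL/((B+z)(L+z)) = 85×2.5×6.1/((2.5+5.1)(6.1+5.1)) = 15.229 kPa

Δσ_z ≈ 15.2 kPa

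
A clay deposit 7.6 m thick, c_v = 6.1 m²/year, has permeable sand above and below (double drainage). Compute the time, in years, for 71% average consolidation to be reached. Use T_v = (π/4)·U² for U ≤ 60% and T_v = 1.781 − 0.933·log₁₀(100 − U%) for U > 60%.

Drainage path length: H_d = H/2 = 3.8 m (double drainage).
U > 60%: T_v = 1.781 − 0.933·log₁₀(100 − 71) = 0.41658.
t = T_v·H_d²/c_v = 0.41658×3.8²/6.1 = 0.9861 years.

t ≈ 0.986 years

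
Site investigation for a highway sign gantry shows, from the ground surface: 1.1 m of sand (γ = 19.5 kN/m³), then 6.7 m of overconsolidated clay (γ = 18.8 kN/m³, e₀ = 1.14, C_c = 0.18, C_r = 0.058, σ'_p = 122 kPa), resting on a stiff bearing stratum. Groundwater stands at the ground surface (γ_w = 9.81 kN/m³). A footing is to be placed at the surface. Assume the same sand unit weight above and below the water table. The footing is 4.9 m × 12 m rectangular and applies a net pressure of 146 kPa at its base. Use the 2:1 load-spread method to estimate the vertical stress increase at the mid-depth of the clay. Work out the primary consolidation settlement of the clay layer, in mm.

S_c ≈ 68 mm

Mid-depth of clay below the ground surface: z = 1.1 + 6.7/2 = 4.45 m.
Total vertical stress at mid-clay: σ_v = 19.5×1.1 + 18.8×3.35 = 84.43 kPa.
Pore pressure: u = 9.81×(4.45 − 0) = 43.655 kPa.
Initial effective stress: σ'_0 = σ_v − u = 84.43 − 43.655 = 40.775 kPa.
Stress increase at mid-clay by the 2:1 spreading method:
Δσ = qBL/((B+z)(L+z)) = 146×4.9×12/((4.9+4.45)(12+4.45)) = 55.815 kPa
Final effective stress: σ'_f = 40.775 + 55.815 = 96.59 kPa.
σ'_f = 96.59 ≤ σ'_p = 122 kPa, so the clay remains overconsolidated and only the recompression index applies:
S_c = C_r·H/(1+e₀)·log₁₀(σ'_f/σ'_0) = 0.058×6.7/2.14×log₁₀(96.59/40.775)
    = 0.18159 × 0.37454 = 0.06801 m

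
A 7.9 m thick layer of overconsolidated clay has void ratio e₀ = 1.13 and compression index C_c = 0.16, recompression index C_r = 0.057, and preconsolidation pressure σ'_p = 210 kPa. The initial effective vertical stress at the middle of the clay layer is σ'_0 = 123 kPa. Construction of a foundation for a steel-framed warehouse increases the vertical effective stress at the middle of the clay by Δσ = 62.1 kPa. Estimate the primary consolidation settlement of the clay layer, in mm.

Final effective stress: σ'_f = 123 + 62.1 = 185.1 kPa.
σ'_f = 185.1 ≤ σ'_p = 210 kPa, so the clay remains overconsolidated and only the recompression index applies:
S_c = C_r·H/(1+e₀)·log₁₀(σ'_f/σ'_0) = 0.057×7.9/2.13×log₁₀(185.1/123)
    = 0.21141 × 0.1775 = 0.03752 m

S_c ≈ 37.5 mm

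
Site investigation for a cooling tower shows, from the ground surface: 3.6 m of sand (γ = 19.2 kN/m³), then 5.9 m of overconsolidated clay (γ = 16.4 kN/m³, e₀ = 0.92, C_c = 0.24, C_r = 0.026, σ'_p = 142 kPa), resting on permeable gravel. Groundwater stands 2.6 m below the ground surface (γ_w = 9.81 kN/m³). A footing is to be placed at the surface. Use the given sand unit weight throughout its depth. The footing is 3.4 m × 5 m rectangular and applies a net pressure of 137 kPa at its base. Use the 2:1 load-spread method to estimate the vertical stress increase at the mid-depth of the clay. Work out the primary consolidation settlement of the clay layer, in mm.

Mid-depth of clay below the ground surface: z = 3.6 + 5.9/2 = 6.55 m.
Total vertical stress at mid-clay: σ_v = 19.2×3.6 + 16.4×2.95 = 117.5 kPa.
Pore pressure: u = 9.81×(6.55 − 2.6) = 38.75 kPa.
Initial effective stress: σ'_0 = σ_v − u = 117.5 − 38.75 = 78.75 kPa.
Stress increase at mid-clay by the 2:1 spreading method:
Δσ = qBL/((B+z)(L+z)) = 137×3.4×5/((3.4+6.55)(5+6.55)) = 20.266 kPa
Final effective stress: σ'_f = 78.75 + 20.266 = 99.016 kPa.
σ'_f = 99.016 ≤ σ'_p = 142 kPa, so the clay remains overconsolidated and only the recompression index applies:
S_c = C_r·H/(1+e₀)·log₁₀(σ'_f/σ'_0) = 0.026×5.9/1.92×log₁₀(99.016/78.75)
    = 0.079895 × 0.099455 = 0.007946 m

S_c ≈ 7.95 mm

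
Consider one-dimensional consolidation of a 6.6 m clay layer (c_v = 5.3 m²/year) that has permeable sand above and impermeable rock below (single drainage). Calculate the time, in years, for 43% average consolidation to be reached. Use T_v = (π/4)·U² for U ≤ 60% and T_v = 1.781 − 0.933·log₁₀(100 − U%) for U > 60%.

Drainage path length: H_d = H = 6.6 m (single drainage).
U ≤ 60%: T_v = (π/4)·U² = (π/4)×0.43² = 0.14522.
t = T_v·H_d²/c_v = 0.14522×6.6²/5.3 = 1.194 years.

t ≈ 1.19 years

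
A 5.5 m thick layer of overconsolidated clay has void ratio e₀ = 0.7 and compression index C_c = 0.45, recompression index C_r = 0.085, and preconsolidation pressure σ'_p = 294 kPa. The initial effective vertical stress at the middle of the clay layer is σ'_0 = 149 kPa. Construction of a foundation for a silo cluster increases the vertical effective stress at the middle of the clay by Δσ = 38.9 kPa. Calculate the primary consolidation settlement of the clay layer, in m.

Final effective stress: σ'_f = 149 + 38.9 = 187.9 kPa.
σ'_f = 187.9 ≤ σ'_p = 294 kPa, so the clay remains overconsolidated and only the recompression index applies:
S_c = C_r·H/(1+e₀)·log₁₀(σ'_f/σ'_0) = 0.085×5.5/1.7×log₁₀(187.9/149)
    = 0.275 × 0.10074 = 0.0277 m

S_c ≈ 0.0277 m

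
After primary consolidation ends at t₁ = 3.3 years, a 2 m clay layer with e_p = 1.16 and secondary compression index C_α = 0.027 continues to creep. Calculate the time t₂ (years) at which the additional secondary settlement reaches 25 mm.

S_s = C_α·H/(1+e_p)·log₁₀(t₂/t₁) ⇒ log₁₀(t₂/t₁) = S_s·(1+e_p)/(C_α·H).
log₁₀(t₂/t₁) = 0.025 × (1+1.16) / (0.027×2) = 1
t₂ = t₁ × 10^1 = 3.3 × 10 = 33 years

t₂ ≈ 33 years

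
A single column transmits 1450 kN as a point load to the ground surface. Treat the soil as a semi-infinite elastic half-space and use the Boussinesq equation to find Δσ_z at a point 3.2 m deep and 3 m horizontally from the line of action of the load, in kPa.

Δσ_z ≈ 14 kPa

Boussinesq vertical stress below a point load on an elastic half-space:
Δσ_z = 3P/(2πz²) · [1 + (r/z)²]^(−5/2)
r/z = 3/3.2 = 0.9375; [1+(r/z)²]^(−5/2) = 0.20665.
Δσ_z = 3×1450/(2π×3.2²) × 0.20665 = 67.61 × 0.20665 = 13.97 kPa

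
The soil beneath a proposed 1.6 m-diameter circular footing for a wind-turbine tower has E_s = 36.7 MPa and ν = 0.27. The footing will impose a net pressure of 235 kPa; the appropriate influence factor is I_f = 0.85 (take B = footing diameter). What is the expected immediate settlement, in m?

S_e ≈ 0.00807 m

Immediate (elastic) settlement: S_e = q·B·(1−ν²)/E_s · I_f.
E_s = 36.7 MPa = 36700 kPa.
S_e = 235 × 1.6 × (1 − 0.27²) / 36700 × 0.85
    = 235 × 1.6 × 0.9271 / 36700 × 0.85
    = 0.008074 m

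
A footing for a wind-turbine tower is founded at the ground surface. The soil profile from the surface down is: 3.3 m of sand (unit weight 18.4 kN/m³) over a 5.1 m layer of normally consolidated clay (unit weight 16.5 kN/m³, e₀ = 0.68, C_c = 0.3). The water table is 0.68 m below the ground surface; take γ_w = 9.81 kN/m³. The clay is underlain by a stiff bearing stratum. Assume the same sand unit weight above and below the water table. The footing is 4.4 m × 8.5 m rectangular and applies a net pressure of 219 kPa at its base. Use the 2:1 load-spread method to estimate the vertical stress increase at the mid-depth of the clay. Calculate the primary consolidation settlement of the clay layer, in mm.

S_c ≈ 288 mm

Mid-depth of clay below the ground surface: z = 3.3 + 5.1/2 = 5.85 m.
Total vertical stress at mid-clay: σ_v = 18.4×3.3 + 16.5×2.55 = 102.79 kPa.
Pore pressure: u = 9.81×(5.85 − 0.68) = 50.718 kPa.
Initial effective stress: σ'_0 = σ_v − u = 102.79 − 50.718 = 52.072 kPa.
Stress increase at mid-clay by the 2:1 spreading method:
Δσ = qBL/((B+z)(L+z)) = 219×4.4×8.5/((4.4+5.85)(8.5+5.85)) = 55.685 kPa
Final effective stress: σ'_f = σ'_0 + Δσ = 52.072 + 55.685 = 107.76 kPa.
Normally consolidated clay, so the full stress increment lies on the virgin compression line:
S_c = C_c·H/(1+e₀)·log₁₀(σ'_f/σ'_0) = 0.3×5.1/(1+0.68)×log₁₀(107.76/52.072)
    = 0.91071 × 0.31585 = 0.2876 m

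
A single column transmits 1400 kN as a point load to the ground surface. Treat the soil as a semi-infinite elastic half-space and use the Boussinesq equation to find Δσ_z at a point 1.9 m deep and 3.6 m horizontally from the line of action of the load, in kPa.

Δσ_z ≈ 4.1 kPa

Boussinesq vertical stress below a point load on an elastic half-space:
Δσ_z = 3P/(2πz²) · [1 + (r/z)²]^(−5/2)
r/z = 3.6/1.9 = 1.8947; [1+(r/z)²]^(−5/2) = 0.022154.
Δσ_z = 3×1400/(2π×1.9²) × 0.022154 = 185.17 × 0.022154 = 4.102 kPa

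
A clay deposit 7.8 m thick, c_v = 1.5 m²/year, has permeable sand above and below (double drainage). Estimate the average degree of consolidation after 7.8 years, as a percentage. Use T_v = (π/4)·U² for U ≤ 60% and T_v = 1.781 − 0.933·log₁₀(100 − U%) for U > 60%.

U ≈ 87.9 %

Drainage path length: H_d = H/2 = 3.9 m (double drainage).
T_v = c_v·t/H_d² = 1.5×7.8/3.9² = 0.76923.
T_v = 0.76923 corresponds to the U > 60% branch:
U = 1 − 10^((1.781 − T_v)/0.933)/100 = 0.8785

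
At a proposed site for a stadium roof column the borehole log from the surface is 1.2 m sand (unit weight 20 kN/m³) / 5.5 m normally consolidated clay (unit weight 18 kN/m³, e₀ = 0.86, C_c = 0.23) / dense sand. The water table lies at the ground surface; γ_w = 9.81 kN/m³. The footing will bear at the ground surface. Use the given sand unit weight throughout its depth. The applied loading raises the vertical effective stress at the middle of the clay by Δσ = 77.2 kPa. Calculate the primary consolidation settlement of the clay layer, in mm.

Mid-depth of clay below the ground surface: z = 1.2 + 5.5/2 = 3.95 m.
Total vertical stress at mid-clay: σ_v = 20×1.2 + 18×2.75 = 73.5 kPa.
Pore pressure: u = 9.81×(3.95 − 0) = 38.75 kPa.
Initial effective stress: σ'_0 = σ_v − u = 73.5 − 38.75 = 34.75 kPa.
Final effective stress: σ'_f = σ'_0 + Δσ = 34.75 + 77.2 = 111.95 kPa.
Normally consolidated clay, so the full stress increment lies on the virgin compression line:
S_c = C_c·H/(1+e₀)·log₁₀(σ'_f/σ'_0) = 0.23×5.5/(1+0.86)×log₁₀(111.95/34.75)
    = 0.68011 × 0.50807 = 0.3455 m

S_c ≈ 346 mm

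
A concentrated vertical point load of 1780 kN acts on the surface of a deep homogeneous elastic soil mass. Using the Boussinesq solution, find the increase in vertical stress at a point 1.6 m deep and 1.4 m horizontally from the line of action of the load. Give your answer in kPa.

Boussinesq vertical stress below a point load on an elastic half-space:
Δσ_z = 3P/(2πz²) · [1 + (r/z)²]^(−5/2)
r/z = 1.4/1.6 = 0.875; [1+(r/z)²]^(−5/2) = 0.24141.
Δσ_z = 3×1780/(2π×1.6²) × 0.24141 = 331.99 × 0.24141 = 80.15 kPa

Δσ_z ≈ 80.1 kPa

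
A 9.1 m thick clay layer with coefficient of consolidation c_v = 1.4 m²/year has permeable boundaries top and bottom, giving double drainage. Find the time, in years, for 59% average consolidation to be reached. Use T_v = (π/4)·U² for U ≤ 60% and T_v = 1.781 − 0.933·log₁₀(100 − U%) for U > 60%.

Drainage path length: H_d = H/2 = 4.55 m (double drainage).
U ≤ 60%: T_v = (π/4)·U² = (π/4)×0.59² = 0.2734.
t = T_v·H_d²/c_v = 0.2734×4.55²/1.4 = 4.043 years.

t ≈ 4.04 years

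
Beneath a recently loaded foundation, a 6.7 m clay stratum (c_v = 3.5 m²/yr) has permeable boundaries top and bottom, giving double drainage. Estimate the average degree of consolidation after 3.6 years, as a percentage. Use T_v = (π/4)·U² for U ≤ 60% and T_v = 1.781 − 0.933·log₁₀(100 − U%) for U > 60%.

Drainage path length: H_d = H/2 = 3.35 m (double drainage).
T_v = c_v·t/H_d² = 3.5×3.6/3.35² = 1.1227.
T_v = 1.1227 corresponds to the U > 60% branch:
U = 1 − 10^((1.781 − T_v)/0.933)/100 = 0.9492

U ≈ 94.9 %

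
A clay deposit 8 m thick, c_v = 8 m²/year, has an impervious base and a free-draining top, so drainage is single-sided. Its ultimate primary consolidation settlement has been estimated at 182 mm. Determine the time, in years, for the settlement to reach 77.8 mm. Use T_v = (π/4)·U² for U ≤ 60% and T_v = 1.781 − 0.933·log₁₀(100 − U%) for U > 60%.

Drainage path length: H_d = H = 8 m (single drainage).
U = S(t)/S_ult = 77.8/182 = 0.4275.
U ≤ 60%: T_v = (π/4)·U² = (π/4)×0.42747² = 0.14352.
t = T_v·H_d²/c_v = 0.14352×8²/8 = 1.148 years.

t ≈ 1.15 years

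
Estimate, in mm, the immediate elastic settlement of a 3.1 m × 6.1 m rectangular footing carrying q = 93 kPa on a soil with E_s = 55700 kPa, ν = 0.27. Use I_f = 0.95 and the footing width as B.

Immediate (elastic) settlement: S_e = q·B·(1−ν²)/E_s · I_f.
S_e = 93 × 3.1 × (1 − 0.27²) / 55700 × 0.95
    = 93 × 3.1 × 0.9271 / 55700 × 0.95
    = 0.004559 m = 4.559 mm

S_e ≈ 4.56 mm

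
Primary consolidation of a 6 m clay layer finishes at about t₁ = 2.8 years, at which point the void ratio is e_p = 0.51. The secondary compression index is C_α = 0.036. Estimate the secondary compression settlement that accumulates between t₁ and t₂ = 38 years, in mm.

S_s ≈ 162 mm

Secondary compression: S_s = C_α·H/(1+e_p)·log₁₀(t₂/t₁)
S_s = 0.036×6/(1+0.51)×log₁₀(38/2.8)
    = 0.143 × 1.133 = 0.162 m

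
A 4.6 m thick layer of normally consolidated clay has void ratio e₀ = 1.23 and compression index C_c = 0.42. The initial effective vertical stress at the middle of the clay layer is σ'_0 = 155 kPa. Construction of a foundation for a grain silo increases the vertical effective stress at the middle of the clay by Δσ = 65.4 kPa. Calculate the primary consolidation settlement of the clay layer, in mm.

Final effective stress: σ'_f = σ'_0 + Δσ = 155 + 65.4 = 220.4 kPa.
Normally consolidated clay, so the full stress increment lies on the virgin compression line:
S_c = C_c·H/(1+e₀)·log₁₀(σ'_f/σ'_0) = 0.42×4.6/(1+1.23)×log₁₀(220.4/155)
    = 0.86637 × 0.15288 = 0.1325 m

S_c ≈ 132 mm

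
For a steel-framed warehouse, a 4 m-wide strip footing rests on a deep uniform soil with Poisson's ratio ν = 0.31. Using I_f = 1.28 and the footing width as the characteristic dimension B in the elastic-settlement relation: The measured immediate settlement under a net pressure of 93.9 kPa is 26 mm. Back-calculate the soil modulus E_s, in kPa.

S_e = q·B·(1−ν²)/E_s · I_f  ⇒  E_s = q·B·(1−ν²)·I_f / S_e.
E_s = 93.9 × 4 × 0.9039 × 1.28 / 0.026 = 16710 kPa

E_s ≈ 16700 kPa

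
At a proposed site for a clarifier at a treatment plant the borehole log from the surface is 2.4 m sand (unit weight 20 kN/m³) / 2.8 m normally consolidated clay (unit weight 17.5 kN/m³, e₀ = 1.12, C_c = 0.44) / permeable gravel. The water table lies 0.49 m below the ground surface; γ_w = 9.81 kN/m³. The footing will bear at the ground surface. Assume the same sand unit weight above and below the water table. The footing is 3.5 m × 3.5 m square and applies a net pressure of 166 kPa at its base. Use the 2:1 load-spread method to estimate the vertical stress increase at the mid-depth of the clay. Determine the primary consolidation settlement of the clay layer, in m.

S_c ≈ 0.169 m

Mid-depth of clay below the ground surface: z = 2.4 + 2.8/2 = 3.8 m.
Total vertical stress at mid-clay: σ_v = 20×2.4 + 17.5×1.4 = 72.5 kPa.
Pore pressure: u = 9.81×(3.8 − 0.49) = 32.471 kPa.
Initial effective stress: σ'_0 = σ_v − u = 72.5 − 32.471 = 40.029 kPa.
Stress increase at mid-clay by the 2:1 spreading method:
Δσ = qBL/((B+z)(L+z)) = 166×3.5×3.5/((3.5+3.8)(3.5+3.8)) = 38.159 kPa
Final effective stress: σ'_f = σ'_0 + Δσ = 40.029 + 38.159 = 78.188 kPa.
Normally consolidated clay, so the full stress increment lies on the virgin compression line:
S_c = C_c·H/(1+e₀)·log₁₀(σ'_f/σ'_0) = 0.44×2.8/(1+1.12)×log₁₀(78.188/40.029)
    = 0.58113 × 0.29077 = 0.169 m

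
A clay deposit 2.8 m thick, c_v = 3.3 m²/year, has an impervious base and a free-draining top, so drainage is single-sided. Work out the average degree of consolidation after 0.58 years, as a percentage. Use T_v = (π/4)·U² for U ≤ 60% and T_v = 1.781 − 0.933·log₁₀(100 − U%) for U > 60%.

Drainage path length: H_d = H = 2.8 m (single drainage).
T_v = c_v·t/H_d² = 3.3×0.58/2.8² = 0.24413.
T_v = 0.24413 corresponds to the U ≤ 60% branch:
U = √(4T_v/π) = 0.5575

U ≈ 55.8 %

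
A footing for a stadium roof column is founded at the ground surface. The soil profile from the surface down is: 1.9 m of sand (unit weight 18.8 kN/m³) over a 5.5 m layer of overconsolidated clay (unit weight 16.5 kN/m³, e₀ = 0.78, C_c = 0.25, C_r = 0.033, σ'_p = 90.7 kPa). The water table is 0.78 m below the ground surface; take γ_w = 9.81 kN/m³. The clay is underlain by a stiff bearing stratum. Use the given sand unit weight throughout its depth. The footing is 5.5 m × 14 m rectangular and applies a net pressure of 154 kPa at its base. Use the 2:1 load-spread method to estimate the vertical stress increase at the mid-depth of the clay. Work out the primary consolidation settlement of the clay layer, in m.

S_c ≈ 0.0845 m

Mid-depth of clay below the ground surface: z = 1.9 + 5.5/2 = 4.65 m.
Total vertical stress at mid-clay: σ_v = 18.8×1.9 + 16.5×2.75 = 81.095 kPa.
Pore pressure: u = 9.81×(4.65 − 0.78) = 37.965 kPa.
Initial effective stress: σ'_0 = σ_v − u = 81.095 − 37.965 = 43.13 kPa.
Stress increase at mid-clay by the 2:1 spreading method:
Δσ = qBL/((B+z)(L+z)) = 154×5.5×14/((5.5+4.65)(14+4.65)) = 62.642 kPa
Final effective stress: σ'_f = 43.13 + 62.642 = 105.77 kPa.
σ'_f = 105.77 > σ'_p = 90.7 kPa, so the stress path crosses the preconsolidation pressure — recompression up to σ'_p, then virgin compression beyond:
S_c = H/(1+e₀)·[C_r·log₁₀(σ'_p/σ'_0) + C_c·log₁₀(σ'_f/σ'_p)]
    = 5.5/1.78 × [0.033×log₁₀(90.7/43.13) + 0.25×log₁₀(105.77/90.7)]
    = 3.0899 × [0.010653 + 0.016689] = 0.08448 m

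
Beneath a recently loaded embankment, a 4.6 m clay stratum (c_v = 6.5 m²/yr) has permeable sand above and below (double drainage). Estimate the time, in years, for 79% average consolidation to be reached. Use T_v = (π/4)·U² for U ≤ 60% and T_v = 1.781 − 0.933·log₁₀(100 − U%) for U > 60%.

Drainage path length: H_d = H/2 = 2.3 m (double drainage).
U > 60%: T_v = 1.781 − 0.933·log₁₀(100 − 79) = 0.54737.
t = T_v·H_d²/c_v = 0.54737×2.3²/6.5 = 0.4455 years.

t ≈ 0.445 years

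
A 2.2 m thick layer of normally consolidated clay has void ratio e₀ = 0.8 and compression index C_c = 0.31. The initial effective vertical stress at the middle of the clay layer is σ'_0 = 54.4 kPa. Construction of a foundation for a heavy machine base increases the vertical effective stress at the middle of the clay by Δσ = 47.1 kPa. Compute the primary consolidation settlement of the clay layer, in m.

Final effective stress: σ'_f = σ'_0 + Δσ = 54.4 + 47.1 = 101.5 kPa.
Normally consolidated clay, so the full stress increment lies on the virgin compression line:
S_c = C_c·H/(1+e₀)·log₁₀(σ'_f/σ'_0) = 0.31×2.2/(1+0.8)×log₁₀(101.5/54.4)
    = 0.37889 × 0.27087 = 0.1026 m

S_c ≈ 0.103 m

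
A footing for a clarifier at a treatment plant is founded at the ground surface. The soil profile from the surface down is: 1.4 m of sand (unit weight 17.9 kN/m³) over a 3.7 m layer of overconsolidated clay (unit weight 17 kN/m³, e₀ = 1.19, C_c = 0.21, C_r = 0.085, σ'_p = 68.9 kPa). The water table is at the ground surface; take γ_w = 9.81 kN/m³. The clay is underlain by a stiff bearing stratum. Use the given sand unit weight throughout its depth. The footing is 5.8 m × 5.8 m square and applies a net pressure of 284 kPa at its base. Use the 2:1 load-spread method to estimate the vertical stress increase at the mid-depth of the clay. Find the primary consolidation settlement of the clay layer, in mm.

S_c ≈ 175 mm

Mid-depth of clay below the ground surface: z = 1.4 + 3.7/2 = 3.25 m.
Total vertical stress at mid-clay: σ_v = 17.9×1.4 + 17×1.85 = 56.51 kPa.
Pore pressure: u = 9.81×(3.25 − 0) = 31.883 kPa.
Initial effective stress: σ'_0 = σ_v − u = 56.51 − 31.883 = 24.627 kPa.
Stress increase at mid-clay by the 2:1 spreading method:
Δσ = qBL/((B+z)(L+z)) = 284×5.8×5.8/((5.8+3.25)(5.8+3.25)) = 116.65 kPa
Final effective stress: σ'_f = 24.627 + 116.65 = 141.28 kPa.
σ'_f = 141.28 > σ'_p = 68.9 kPa, so the stress path crosses the preconsolidation pressure — recompression up to σ'_p, then virgin compression beyond:
S_c = H/(1+e₀)·[C_r·log₁₀(σ'_p/σ'_0) + C_c·log₁₀(σ'_f/σ'_p)]
    = 3.7/2.19 × [0.085×log₁₀(68.9/24.627) + 0.21×log₁₀(141.28/68.9)]
    = 1.6895 × [0.037979 + 0.065491] = 0.1748 m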